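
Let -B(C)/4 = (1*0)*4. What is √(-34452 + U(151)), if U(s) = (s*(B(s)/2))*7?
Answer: 6*I*√957 ≈ 185.61*I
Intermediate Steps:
B(C) = 0 (B(C) = -4*1*0*4 = -0*4 = -4*0 = 0)
U(s) = 0 (U(s) = (s*(0/2))*7 = (s*(0*(½)))*7 = (s*0)*7 = 0*7 = 0)
√(-34452 + U(151)) = √(-34452 + 0) = √(-34452) = 6*I*√957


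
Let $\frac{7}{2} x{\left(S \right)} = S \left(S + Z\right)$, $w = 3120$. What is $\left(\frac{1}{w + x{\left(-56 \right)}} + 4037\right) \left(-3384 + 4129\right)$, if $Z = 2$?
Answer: $\frac{11982139705}{3984} \approx 3.0076 \cdot 10^{6}$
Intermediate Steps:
$x{\left(S \right)} = \frac{2 S \left(2 + S\right)}{7}$ ($x{\left(S \right)} = \frac{2 S \left(S + 2\right)}{7} = \frac{2 S \left(2 + S\right)}{7}$)
$\left(\frac{1}{w + x{\left(-56 \right)}} + 4037\right) \left(-3384 + 4129\right) = \left(\frac{1}{3120 + \frac{2}{7} \left(-56\right) \left(2 - 56\right)} + 4037\right) \left(-3384 + 4129\right) = \left(\frac{1}{3120 + \frac{2}{7} \left(-56\right) \left(-54\right)} + 4037\right) 745 = \left(\frac{1}{3120 + 864} + 4037\right) 745 = \left(\frac{1}{3984} + 4037\right) 745 = \frac{16083409}{3984} \cdot 745 = \frac{11982139705}{3984}$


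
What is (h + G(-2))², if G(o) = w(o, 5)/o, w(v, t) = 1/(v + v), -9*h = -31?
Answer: 66049/5184 ≈ 12.741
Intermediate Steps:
h = 31/9 (h = -⅑*(-31) = 31/9 ≈ 3.4444)
w(v, t) = 1/(2*v)
G(o) = 1/(2*o²) (G(o) = (1/(2*o))/o = 1/(2*o²))
(h + G(-2))² = (31/9 + (½)/(-2)²)² = (31/9 + (½)*(¼))² = (31/9 + ⅛)² = (257/72)² = 66049/5184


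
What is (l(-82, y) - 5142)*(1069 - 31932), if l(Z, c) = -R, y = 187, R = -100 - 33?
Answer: 154592767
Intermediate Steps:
R = -133
l(Z, c) = 133 (l(Z, c) = -1*(-133) = 133)
(l(-82, y) - 5142)*(1069 - 31932) = (133 - 5142)*(1069 - 31932) = -5009*(-30863) = 154592767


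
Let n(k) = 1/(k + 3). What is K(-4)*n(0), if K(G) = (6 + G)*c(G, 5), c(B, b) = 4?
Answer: 8/3 ≈ 2.6667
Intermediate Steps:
n(k) = 1/(3 + k)
K(G) = 24 + 4*G (K(G) = (6 + G)*4 = 24 + 4*G)
K(-4)*n(0) = (24 + 4*(-4))/(3 + 0) = (24 - 16)/3 = 8*(⅓) = 8/3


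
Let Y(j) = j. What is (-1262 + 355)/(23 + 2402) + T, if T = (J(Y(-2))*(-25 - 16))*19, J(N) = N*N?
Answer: -7557207/2425 ≈ -3116.4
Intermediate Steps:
J(N) = N²
T = -3116 (T = ((-2)²*(-25 - 16))*19 = (4*(-41))*19 = -164*19 = -3116)
(-1262 + 355)/(23 + 2402) + T = (-1262 + 355)/(23 + 2402) - 3116 = -907/2425 - 3116 = -7557207/2425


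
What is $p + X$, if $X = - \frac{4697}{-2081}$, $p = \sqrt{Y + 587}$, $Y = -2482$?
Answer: $\frac{4697}{2081} + i \sqrt{1895} \approx 2.2571 + 43.532 i$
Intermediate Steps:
$p = i \sqrt{1895}$ ($p = \sqrt{-2482 + 587} = \sqrt{-1895} = i \sqrt{1895} \approx 43.532 i$)
$X = \frac{4697}{2081}$ ($X = \left(-4697\right) \left(- \frac{1}{2081}\right) = \frac{4697}{2081} \approx 2.2571$)
$p + X = i \sqrt{1895} + \frac{4697}{2081} = \frac{4697}{2081} + i \sqrt{1895}$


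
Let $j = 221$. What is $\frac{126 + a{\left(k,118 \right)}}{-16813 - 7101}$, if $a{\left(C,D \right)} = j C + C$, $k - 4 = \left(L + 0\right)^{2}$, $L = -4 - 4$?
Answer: $- \frac{7611}{11957} \approx -0.63653$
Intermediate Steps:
$L = -8$
$k = 68$ ($k = 4 + \left(-8 + 0\right)^{2} = 4 + \left(-8\right)^{2} = 4 + 64 = 68$)
$a{\left(C,D \right)} = 222 C$ ($a{\left(C,D \right)} = 221 C + C = 222 C$)
$\frac{126 + a{\left(k,118 \right)}}{-16813 - 7101} = \frac{126 + 222 \cdot 68}{-16813 - 7101} = \frac{126 + 15096}{-23914} = 15222 \left(- \frac{1}{23914}\right) = - \frac{7611}{11957}$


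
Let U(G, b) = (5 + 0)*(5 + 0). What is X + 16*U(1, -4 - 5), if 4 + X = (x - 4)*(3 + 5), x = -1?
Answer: 356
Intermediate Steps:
U(G, b) = 25 (U(G, b) = 5*5 = 25)
X = -44 (X = -4 + (-1 - 4)*(3 + 5) = -4 - 5*8 = -4 - 40 = -44)
X + 16*U(1, -4 - 5) = -44 + 16*25 = -44 + 400 = 356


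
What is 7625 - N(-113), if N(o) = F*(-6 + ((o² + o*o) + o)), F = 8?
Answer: -195727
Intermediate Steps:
N(o) = -48 + 8*o + 16*o² (N(o) = 8*(-6 + ((o² + o*o) + o)) = 8*(-6 + ((o² + o²) + o)) = 8*(-6 + (2*o² + o)) = 8*(-6 + (o + 2*o²)) = 8*(-6 + o + 2*o²) = -48 + 8*o + 16*o²)
7625 - N(-113) = 7625 - (-48 + 8*(-113) + 16*(-113)²) = 7625 - (-48 - 904 + 16*12769) = 7625 - (-48 - 904 + 204304) = 7625 - 1*203352 = 7625 - 203352 = -195727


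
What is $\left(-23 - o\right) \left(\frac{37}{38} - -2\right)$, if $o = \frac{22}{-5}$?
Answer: $- \frac{10509}{190} \approx -55.311$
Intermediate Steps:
$o = - \frac{22}{5}$ ($o = 22 \left(- \frac{1}{5}\right) = - \frac{22}{5} \approx -4.4$)
$\left(-23 - o\right) \left(\frac{37}{38} - -2\right) = \left(-23 - - \frac{22}{5}\right) \left(\frac{37}{38} - -2\right) = \left(-23 + \frac{22}{5}\right) \left(37 \cdot \frac{1}{38} + \left(-1 + 3\right)\right) = - \frac{93 \left(\frac{37}{38} + 2\right)}{5} = \left(- \frac{93}{5}\right) \frac{113}{38} = - \frac{10509}{190}$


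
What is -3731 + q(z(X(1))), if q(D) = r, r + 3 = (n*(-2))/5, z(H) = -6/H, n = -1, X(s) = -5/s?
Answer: -18668/5 ≈ -3733.6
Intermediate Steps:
r = -13/5 (r = -3 - 1*(-2)/5 = -3 + 2*(1/5) = -3 + 2/5 = -13/5 ≈ -2.6000)
q(D) = -13/5
-3731 + q(z(X(1))) = -3731 - 13/5 = -18668/5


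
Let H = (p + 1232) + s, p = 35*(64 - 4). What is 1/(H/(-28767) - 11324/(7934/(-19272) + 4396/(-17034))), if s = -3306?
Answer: 27740909877/469032561579122 ≈ 5.9145e-5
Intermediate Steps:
p = 2100 (p = 35*60 = 2100)
H = 26 (H = (2100 + 1232) - 3306 = 3332 - 3306 = 26)
1/(H/(-28767) - 11324/(7934/(-19272) + 4396/(-17034))) = 1/(26/(-28767) - 11324/(7934/(-19272) + 4396/(-17034))) = 1/(26*(-1/28767) - 11324/(7934*(-1/19272) + 4396*(-1/17034))) = 1/(-26/28767 - 11324/(-3967/9636 - 2198/8517)) = 1/(-26/28767 - 11324/(-18322289/27356604)) = 1/(-26/28767 - 11324*(-27356604/18322289)) = 1/(-26/28767 + 16304535984/964331) = 1/(469032561579122/27740909877) = 27740909877/469032561579122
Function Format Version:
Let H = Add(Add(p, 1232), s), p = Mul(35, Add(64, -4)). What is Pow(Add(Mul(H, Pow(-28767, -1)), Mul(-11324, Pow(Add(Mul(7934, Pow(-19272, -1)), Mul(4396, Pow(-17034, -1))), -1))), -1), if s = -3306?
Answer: Rational(27740909877, 469032561579122) ≈ 5.9145e-5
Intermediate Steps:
p = 2100 (p = Mul(35, 60) = 2100)
H = 26 (H = Add(Add(2100, 1232), -3306) = Add(3332, -3306) = 26)
Pow(Add(Mul(H, Pow(-28767, -1)), Mul(-11324, Pow(Add(Mul(7934, Pow(-19272, -1)), Mul(4396, Pow(-17034, -1))), -1))), -1) = Pow(Add(Mul(26, Pow(-28767, -1)), Mul(-11324, Pow(Add(Mul(7934, Pow(-19272, -1)), Mul(4396, Pow(-17034, -1))), -1))), -1) = Pow(Add(Mul(26, Rational(-1, 28767)), Mul(-11324, Pow(Add(Mul(7934, Rational(-1, 19272)), Mul(4396, Rational(-1, 17034))), -1))), -1) = Pow(Add(Rational(-26, 28767), Mul(-11324, Pow(Add(Rational(-3967, 9636), Rational(-2198, 8517)), -1))), -1) = Pow(Add(Rational(-26, 28767), Mul(-11324, Pow(Rational(-18322289, 27356604), -1))), -1) = Pow(Add(Rational(-26, 28767), Mul(-11324, Rational(-27356604, 18322289))), -1) = Pow(Add(Rational(-26, 28767), Rational(16304535984, 964331)), -1) = Pow(Rational(469032561579122, 27740909877), -1) = Rational(27740909877, 469032561579122)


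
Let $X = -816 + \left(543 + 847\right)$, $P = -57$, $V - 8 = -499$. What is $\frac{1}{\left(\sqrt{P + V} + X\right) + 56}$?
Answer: $\frac{315}{198724} - \frac{i \sqrt{137}}{198724} \approx 0.0015851 - 5.8899 \cdot 10^{-5} i$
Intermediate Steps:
$V = -491$ ($V = 8 - 499 = -491$)
$X = 574$ ($X = -816 + 1390 = 574$)
$\frac{1}{\left(\sqrt{P + V} + X\right) + 56} = \frac{1}{\left(\sqrt{-57 - 491} + 574\right) + 56} = \frac{1}{\left(\sqrt{-548} + 574\right) + 56} = \frac{1}{\left(2 i \sqrt{137} + 574\right) + 56} = \frac{1}{\left(574 + 2 i \sqrt{137}\right) + 56} = \frac{1}{630 + 2 i \sqrt{137}}$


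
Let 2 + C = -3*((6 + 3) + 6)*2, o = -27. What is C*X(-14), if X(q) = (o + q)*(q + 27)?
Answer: 49036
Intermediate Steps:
X(q) = (-27 + q)*(27 + q) (X(q) = (-27 + q)*(q + 27) = (-27 + q)*(27 + q))
C = -92 (C = -2 - 3*((6 + 3) + 6)*2 = -2 - 3*(9 + 6)*2 = -2 - 3*15*2 = -2 - 45*2 = -2 - 90 = -92)
C*X(-14) = -92*(-729 + (-14)²) = -92*(-729 + 196) = -92*(-533) = 49036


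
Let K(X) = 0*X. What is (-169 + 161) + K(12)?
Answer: -8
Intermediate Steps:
K(X) = 0
(-169 + 161) + K(12) = (-169 + 161) + 0 = -8 + 0 = -8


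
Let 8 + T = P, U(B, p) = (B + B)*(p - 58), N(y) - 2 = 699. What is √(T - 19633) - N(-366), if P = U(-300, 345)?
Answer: -701 + I*√191841 ≈ -701.0 + 438.0*I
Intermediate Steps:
N(y) = 701 (N(y) = 2 + 699 = 701)
U(B, p) = 2*B*(-58 + p) (U(B, p) = (2*B)*(-58 + p) = 2*B*(-58 + p))
P = -172200 (P = 2*(-300)*(-58 + 345) = 2*(-300)*287 = -172200)
T = -172208 (T = -8 - 172200 = -172208)
√(T - 19633) - N(-366) = √(-172208 - 19633) - 1*701 = √(-191841) - 701 = I*√191841 - 701 = -701 + I*√191841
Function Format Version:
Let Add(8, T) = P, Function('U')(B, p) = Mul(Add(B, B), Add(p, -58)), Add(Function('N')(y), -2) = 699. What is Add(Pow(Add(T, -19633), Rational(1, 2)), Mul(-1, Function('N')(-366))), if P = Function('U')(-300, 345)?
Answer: Add(-701, Mul(I, Pow(191841, Rational(1, 2)))) ≈ Add(-701.00, Mul(438.00, I))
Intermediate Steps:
Function('N')(y) = 701 (Function('N')(y) = Add(2, 699) = 701)
Function('U')(B, p) = Mul(2, B, Add(-58, p)) (Function('U')(B, p) = Mul(Mul(2, B), Add(-58, p)) = Mul(2, B, Add(-58, p)))
P = -172200 (P = Mul(2, -300, Add(-58, 345)) = Mul(2, -300, 287) = -172200)
T = -172208 (T = Add(-8, -172200) = -172208)
Add(Pow(Add(T, -19633), Rational(1, 2)), Mul(-1, Function('N')(-366))) = Add(Pow(Add(-172208, -19633), Rational(1, 2)), Mul(-1, 701)) = Add(Pow(-191841, Rational(1, 2)), -701) = Add(Mul(I, Pow(191841, Rational(1, 2))), -701) = Add(-701, Mul(I, Pow(191841, Rational(1, 2))))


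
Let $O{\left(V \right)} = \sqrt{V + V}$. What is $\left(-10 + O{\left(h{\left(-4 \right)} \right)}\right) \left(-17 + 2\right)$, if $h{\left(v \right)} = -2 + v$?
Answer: $150 - 30 i \sqrt{3} \approx 150.0 - 51.962 i$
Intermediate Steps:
$O{\left(V \right)} = \sqrt{2} \sqrt{V}$ ($O{\left(V \right)} = \sqrt{2 V} = \sqrt{2} \sqrt{V}$)
$\left(-10 + O{\left(h{\left(-4 \right)} \right)}\right) \left(-17 + 2\right) = \left(-10 + \sqrt{2} \sqrt{-2 - 4}\right) \left(-17 + 2\right) = \left(-10 + \sqrt{2} \sqrt{-6}\right) \left(-15\right) = \left(-10 + \sqrt{2} i \sqrt{6}\right) \left(-15\right) = \left(-10 + 2 i \sqrt{3}\right) \left(-15\right) = 150 - 30 i \sqrt{3}$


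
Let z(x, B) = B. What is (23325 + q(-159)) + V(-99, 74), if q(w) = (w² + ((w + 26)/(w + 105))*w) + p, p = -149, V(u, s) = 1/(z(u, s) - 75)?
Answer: 865159/18 ≈ 48064.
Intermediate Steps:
V(u, s) = 1/(-75 + s) (V(u, s) = 1/(s - 75) = 1/(-75 + s))
q(w) = -149 + w² + w*(26 + w)/(105 + w) (q(w) = (w² + ((w + 26)/(w + 105))*w) - 149 = (w² + ((26 + w)/(105 + w))*w) - 149 = (w² + w*(26 + w)/(105 + w)) - 149 = -149 + w² + w*(26 + w)/(105 + w))
(23325 + q(-159)) + V(-99, 74) = (23325 + (-15645 + (-159)³ - 123*(-159) + 106*(-159)²)/(105 - 159)) + 1/(-75 + 74) = (23325 + (-15645 - 4019679 + 19557 + 106*25281)/(-54)) + 1/(-1) = (23325 - (-15645 - 4019679 + 19557 + 2679786)/54) - 1 = (23325 - 1/54*(-1335981)) - 1 = (23325 + 445327/18) - 1 = 865177/18 - 1 = 865159/18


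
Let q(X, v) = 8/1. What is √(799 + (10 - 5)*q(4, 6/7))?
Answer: √839 ≈ 28.965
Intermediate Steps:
q(X, v) = 8 (q(X, v) = 8*1 = 8)
√(799 + (10 - 5)*q(4, 6/7)) = √(799 + (10 - 5)*8) = √(799 + 5*8) = √(799 + 40) = √839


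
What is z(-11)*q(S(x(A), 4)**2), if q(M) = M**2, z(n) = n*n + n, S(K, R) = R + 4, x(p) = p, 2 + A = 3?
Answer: 450560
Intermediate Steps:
A = 1 (A = -2 + 3 = 1)
S(K, R) = 4 + R
z(n) = n + n**2 (z(n) = n**2 + n = n + n**2)
z(-11)*q(S(x(A), 4)**2) = (-11*(1 - 11))*((4 + 4)**2)**2 = (-11*(-10))*(8**2)**2 = 110*64**2 = 110*4096 = 450560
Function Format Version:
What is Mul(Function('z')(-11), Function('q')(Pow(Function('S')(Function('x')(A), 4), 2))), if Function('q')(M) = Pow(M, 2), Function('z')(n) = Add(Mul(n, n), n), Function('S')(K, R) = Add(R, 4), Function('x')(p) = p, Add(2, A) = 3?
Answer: 450560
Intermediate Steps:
A = 1 (A = Add(-2, 3) = 1)
Function('S')(K, R) = Add(4, R)
Function('z')(n) = Add(n, Pow(n, 2)) (Function('z')(n) = Add(Pow(n, 2), n) = Add(n, Pow(n, 2)))
Mul(Function('z')(-11), Function('q')(Pow(Function('S')(Function('x')(A), 4), 2))) = Mul(Mul(-11, Add(1, -11)), Pow(Pow(Add(4, 4), 2), 2)) = Mul(Mul(-11, -10), Pow(Pow(8, 2), 2)) = Mul(110, Pow(64, 2)) = Mul(110, 4096) = 450560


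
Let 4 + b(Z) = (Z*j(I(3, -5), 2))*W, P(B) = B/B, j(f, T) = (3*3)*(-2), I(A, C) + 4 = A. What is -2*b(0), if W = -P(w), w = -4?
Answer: 8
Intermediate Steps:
I(A, C) = -4 + A
j(f, T) = -18 (j(f, T) = 9*(-2) = -18)
P(B) = 1
W = -1 (W = -1*1 = -1)
b(Z) = -4 + 18*Z (b(Z) = -4 + (Z*(-18))*(-1) = -4 - 18*Z*(-1) = -4 + 18*Z)
-2*b(0) = -2*(-4 + 18*0) = -2*(-4 + 0) = -2*(-4) = 8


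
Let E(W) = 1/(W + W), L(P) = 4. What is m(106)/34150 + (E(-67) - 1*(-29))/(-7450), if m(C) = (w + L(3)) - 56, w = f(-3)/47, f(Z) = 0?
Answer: -3691687/681838900 ≈ -0.0054143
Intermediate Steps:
w = 0 (w = 0/47 = 0*(1/47) = 0)
m(C) = -52 (m(C) = (0 + 4) - 56 = 4 - 56 = -52)
E(W) = 1/(2*W)
m(106)/34150 + (E(-67) - 1*(-29))/(-7450) = -52/34150 + ((½)/(-67) - 1*(-29))/(-7450) = -52*1/34150 + ((½)*(-1/67) + 29)*(-1/7450) = -26/17075 + (-1/134 + 29)*(-1/7450) = -26/17075 + (3885/134)*(-1/7450) = -26/17075 - 777/199660 = -3691687/681838900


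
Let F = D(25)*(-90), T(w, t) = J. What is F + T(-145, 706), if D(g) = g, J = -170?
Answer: -2420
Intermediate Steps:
T(w, t) = -170
F = -2250 (F = 25*(-90) = -2250)
F + T(-145, 706) = -2250 - 170 = -2420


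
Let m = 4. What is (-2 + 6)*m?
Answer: 16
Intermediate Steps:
(-2 + 6)*m = (-2 + 6)*4 = 4*4 = 16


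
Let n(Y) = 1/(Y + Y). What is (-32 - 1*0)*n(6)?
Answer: -8/3 ≈ -2.6667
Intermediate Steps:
n(Y) = 1/(2*Y)
(-32 - 1*0)*n(6) = (-32 - 1*0)*((½)/6) = (-32 + 0)*((½)*(⅙)) = -32*1/12 = -8/3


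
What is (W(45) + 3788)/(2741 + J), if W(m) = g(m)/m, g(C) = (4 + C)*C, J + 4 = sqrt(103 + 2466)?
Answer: 500089/356600 - 1279*sqrt(2569)/2496200 ≈ 1.3764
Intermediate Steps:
J = -4 + sqrt(2569) (J = -4 + sqrt(103 + 2466) = -4 + sqrt(2569) ≈ 46.685)
g(C) = C*(4 + C)
W(m) = 4 + m (W(m) = (m*(4 + m))/m = 4 + m)
(W(45) + 3788)/(2741 + J) = ((4 + 45) + 3788)/(2741 + (-4 + sqrt(2569))) = (49 + 3788)/(2737 + sqrt(2569)) = 3837/(2737 + sqrt(2569))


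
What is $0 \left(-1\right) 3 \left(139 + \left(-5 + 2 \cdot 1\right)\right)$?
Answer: $0$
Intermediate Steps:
$0 \left(-1\right) 3 \left(139 + \left(-5 + 2 \cdot 1\right)\right) = 0 \cdot 3 \left(139 + \left(-5 + 2\right)\right) = 0 \left(139 - 3\right) = 0 \cdot 136 = 0$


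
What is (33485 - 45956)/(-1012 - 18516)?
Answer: 12471/19528 ≈ 0.63862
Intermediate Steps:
(33485 - 45956)/(-1012 - 18516) = -12471/(-19528) = -12471*(-1/19528) = 12471/19528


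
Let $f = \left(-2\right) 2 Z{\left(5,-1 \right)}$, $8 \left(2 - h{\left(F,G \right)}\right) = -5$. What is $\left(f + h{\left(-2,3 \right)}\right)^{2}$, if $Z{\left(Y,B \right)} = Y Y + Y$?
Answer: $\frac{881721}{64} \approx 13777.0$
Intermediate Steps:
$h{\left(F,G \right)} = \frac{21}{8}$ ($h{\left(F,G \right)} = 2 - - \frac{5}{8} = 2 + \frac{5}{8} = \frac{21}{8}$)
$Z{\left(Y,B \right)} = Y + Y^{2}$ ($Z{\left(Y,B \right)} = Y^{2} + Y = Y + Y^{2}$)
$f = -120$ ($f = \left(-2\right) 2 \cdot 5 \left(1 + 5\right) = - 4 \cdot 5 \cdot 6 = \left(-4\right) 30 = -120$)
$\left(f + h{\left(-2,3 \right)}\right)^{2} = \left(-120 + \frac{21}{8}\right)^{2} = \left(- \frac{939}{8}\right)^{2} = \frac{881721}{64}$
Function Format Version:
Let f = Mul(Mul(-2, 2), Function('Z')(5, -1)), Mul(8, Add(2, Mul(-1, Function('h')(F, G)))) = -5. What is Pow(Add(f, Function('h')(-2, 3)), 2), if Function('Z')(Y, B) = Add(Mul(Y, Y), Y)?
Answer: Rational(881721, 64) ≈ 13777.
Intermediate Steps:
Function('h')(F, G) = Rational(21, 8) (Function('h')(F, G) = Add(2, Mul(Rational(-1, 8), -5)) = Add(2, Rational(5, 8)) = Rational(21, 8))
Function('Z')(Y, B) = Add(Y, Pow(Y, 2)) (Function('Z')(Y, B) = Add(Pow(Y, 2), Y) = Add(Y, Pow(Y, 2)))
f = -120 (f = Mul(Mul(-2, 2), Mul(5, Add(1, 5))) = Mul(-4, Mul(5, 6)) = Mul(-4, 30) = -120)
Pow(Add(f, Function('h')(-2, 3)), 2) = Pow(Add(-120, Rational(21, 8)), 2) = Pow(Rational(-939, 8), 2) = Rational(881721, 64)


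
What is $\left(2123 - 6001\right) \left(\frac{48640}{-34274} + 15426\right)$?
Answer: $- \frac{1025075780876}{17137} \approx -5.9817 \cdot 10^{7}$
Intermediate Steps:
$\left(2123 - 6001\right) \left(\frac{48640}{-34274} + 15426\right) = - 3878 \left(48640 \left(- \frac{1}{34274}\right) + 15426\right) = - 3878 \left(- \frac{24320}{17137} + 15426\right) = \left(-3878\right) \frac{264331042}{17137} = - \frac{1025075780876}{17137}$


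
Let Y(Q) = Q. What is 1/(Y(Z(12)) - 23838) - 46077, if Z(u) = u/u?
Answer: -1098337450/23837 ≈ -46077.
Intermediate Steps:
Z(u) = 1
1/(Y(Z(12)) - 23838) - 46077 = 1/(1 - 23838) - 46077 = 1/(-23837) - 46077 = -1/23837 - 46077 = -1098337450/23837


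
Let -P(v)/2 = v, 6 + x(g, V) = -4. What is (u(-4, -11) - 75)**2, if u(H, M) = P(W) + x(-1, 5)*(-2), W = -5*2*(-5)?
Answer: 24025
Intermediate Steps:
W = 50 (W = -10*(-5) = 50)
x(g, V) = -10 (x(g, V) = -6 - 4 = -10)
P(v) = -2*v
u(H, M) = -80 (u(H, M) = -2*50 - 10*(-2) = -100 + 20 = -80)
(u(-4, -11) - 75)**2 = (-80 - 75)**2 = (-155)**2 = 24025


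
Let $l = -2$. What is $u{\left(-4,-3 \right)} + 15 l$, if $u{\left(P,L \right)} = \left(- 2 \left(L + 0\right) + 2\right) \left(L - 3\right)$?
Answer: $-78$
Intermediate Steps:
$u{\left(P,L \right)} = \left(-3 + L\right) \left(2 - 2 L\right)$ ($u{\left(P,L \right)} = \left(- 2 L + 2\right) \left(-3 + L\right) = \left(2 - 2 L\right) \left(-3 + L\right) = \left(-3 + L\right) \left(2 - 2 L\right)$)
$u{\left(-4,-3 \right)} + 15 l = \left(-6 - 2 \left(-3\right)^{2} + 8 \left(-3\right)\right) + 15 \left(-2\right) = \left(-6 - 18 - 24\right) - 30 = -48 - 30 = -78$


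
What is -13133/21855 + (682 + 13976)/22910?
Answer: 1947356/50069805 ≈ 0.038893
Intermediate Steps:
-13133/21855 + (682 + 13976)/22910 = -13133*1/21855 + 14658*(1/22910) = -13133/21855 + 7329/11455 = 1947356/50069805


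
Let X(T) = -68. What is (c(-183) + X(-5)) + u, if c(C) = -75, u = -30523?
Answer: -30666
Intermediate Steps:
(c(-183) + X(-5)) + u = (-75 - 68) - 30523 = -143 - 30523 = -30666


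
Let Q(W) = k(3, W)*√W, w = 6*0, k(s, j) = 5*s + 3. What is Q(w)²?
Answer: 0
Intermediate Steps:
k(s, j) = 3 + 5*s
w = 0
Q(W) = 18*√W (Q(W) = (3 + 5*3)*√W = (3 + 15)*√W = 18*√W)
Q(w)² = (18*√0)² = (18*0)² = 0² = 0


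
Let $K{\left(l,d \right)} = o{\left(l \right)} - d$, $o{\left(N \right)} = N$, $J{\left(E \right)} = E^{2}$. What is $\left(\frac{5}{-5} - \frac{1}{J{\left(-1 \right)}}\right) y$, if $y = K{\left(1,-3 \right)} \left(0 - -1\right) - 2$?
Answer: $-4$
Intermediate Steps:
$K{\left(l,d \right)} = l - d$
$y = 2$ ($y = \left(1 - -3\right) \left(0 - -1\right) - 2 = \left(1 + 3\right) \left(0 + 1\right) - 2 = 4 \cdot 1 - 2 = 4 - 2 = 2$)
$\left(\frac{5}{-5} - \frac{1}{J{\left(-1 \right)}}\right) y = \left(\frac{5}{-5} - \frac{1}{\left(-1\right)^{2}}\right) 2 = \left(5 \left(- \frac{1}{5}\right) - 1^{-1}\right) 2 = \left(-1 - 1\right) 2 = \left(-2\right) 2 = -4$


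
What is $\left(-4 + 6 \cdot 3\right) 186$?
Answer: $2604$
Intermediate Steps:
$\left(-4 + 6 \cdot 3\right) 186 = \left(-4 + 18\right) 186 = 14 \cdot 186 = 2604$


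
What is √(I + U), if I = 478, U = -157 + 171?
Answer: 2*√123 ≈ 22.181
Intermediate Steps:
U = 14
√(I + U) = √(478 + 14) = √492 = 2*√123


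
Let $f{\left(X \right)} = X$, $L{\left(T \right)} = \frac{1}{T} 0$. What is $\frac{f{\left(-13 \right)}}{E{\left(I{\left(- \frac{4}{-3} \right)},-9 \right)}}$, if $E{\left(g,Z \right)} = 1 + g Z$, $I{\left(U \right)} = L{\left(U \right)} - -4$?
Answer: $\frac{13}{35} \approx 0.37143$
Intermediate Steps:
$L{\left(T \right)} = 0$
$I{\left(U \right)} = 4$ ($I{\left(U \right)} = 0 - -4 = 0 + 4 = 4$)
$E{\left(g,Z \right)} = 1 + Z g$
$\frac{f{\left(-13 \right)}}{E{\left(I{\left(- \frac{4}{-3} \right)},-9 \right)}} = - \frac{13}{1 - 36} = - \frac{13}{-35} = \left(-13\right) \left(- \frac{1}{35}\right) = \frac{13}{35}$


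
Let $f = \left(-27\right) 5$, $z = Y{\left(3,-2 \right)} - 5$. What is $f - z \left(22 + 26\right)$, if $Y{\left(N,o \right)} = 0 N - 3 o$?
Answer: $-183$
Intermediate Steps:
$Y{\left(N,o \right)} = - 3 o$ ($Y{\left(N,o \right)} = 0 - 3 o = - 3 o$)
$z = 1$ ($z = \left(-3\right) \left(-2\right) - 5 = 6 - 5 = 1$)
$f = -135$
$f - z \left(22 + 26\right) = -135 - 1 \left(22 + 26\right) = -135 - 1 \cdot 48 = -135 - 48 = -183$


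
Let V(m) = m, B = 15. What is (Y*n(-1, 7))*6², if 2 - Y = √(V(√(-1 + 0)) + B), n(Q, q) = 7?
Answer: 504 - 252*√(15 + I) ≈ -472.53 - 32.515*I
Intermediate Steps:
Y = 2 - √(15 + I) (Y = 2 - √(√(-1 + 0) + 15) = 2 - √(√(-1) + 15) = 2 - √(I + 15) = 2 - √(15 + I) ≈ -1.8751 - 0.12903*I)
(Y*n(-1, 7))*6² = ((2 - √(15 + I))*7)*6² = (14 - 7*√(15 + I))*36 = 504 - 252*√(15 + I)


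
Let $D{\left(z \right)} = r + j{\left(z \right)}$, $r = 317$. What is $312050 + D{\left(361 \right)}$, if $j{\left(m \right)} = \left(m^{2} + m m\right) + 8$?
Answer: $573017$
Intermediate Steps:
$j{\left(m \right)} = 8 + 2 m^{2}$ ($j{\left(m \right)} = \left(m^{2} + m^{2}\right) + 8 = 2 m^{2} + 8 = 8 + 2 m^{2}$)
$D{\left(z \right)} = 325 + 2 z^{2}$ ($D{\left(z \right)} = 317 + \left(8 + 2 z^{2}\right) = 325 + 2 z^{2}$)
$312050 + D{\left(361 \right)} = 312050 + \left(325 + 2 \cdot 361^{2}\right) = 312050 + \left(325 + 2 \cdot 130321\right) = 312050 + \left(325 + 260642\right) = 312050 + 260967 = 573017$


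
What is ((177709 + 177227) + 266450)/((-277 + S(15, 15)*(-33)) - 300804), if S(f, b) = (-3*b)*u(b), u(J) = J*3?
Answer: -310693/117128 ≈ -2.6526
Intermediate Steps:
u(J) = 3*J
S(f, b) = -9*b² (S(f, b) = (-3*b)*(3*b) = -9*b²)
((177709 + 177227) + 266450)/((-277 + S(15, 15)*(-33)) - 300804) = ((177709 + 177227) + 266450)/((-277 - 9*15²*(-33)) - 300804) = (354936 + 266450)/((-277 - 9*225*(-33)) - 300804) = 621386/((-277 - 2025*(-33)) - 300804) = 621386/((-277 + 66825) - 300804) = 621386/(66548 - 300804) = 621386/(-234256) = 621386*(-1/234256) = -310693/117128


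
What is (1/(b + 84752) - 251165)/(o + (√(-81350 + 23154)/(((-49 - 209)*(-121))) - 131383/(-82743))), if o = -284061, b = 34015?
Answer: 806618756998271964699672305960/912259470684134866069267416729 + 10733369092580592756562*I*√14549/53823308770363957098086777587011 ≈ 0.8842 + 2.4054e-8*I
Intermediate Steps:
(1/(b + 84752) - 251165)/(o + (√(-81350 + 23154)/(((-49 - 209)*(-121))) - 131383/(-82743))) = (1/(34015 + 84752) - 251165)/(-284061 + (√(-81350 + 23154)/(((-49 - 209)*(-121))) - 131383/(-82743))) = (1/118767 - 251165)/(-284061 + (√(-58196)/((-258*(-121))) - 131383*(-1/82743))) = (1/118767 - 251165)/(-284061 + ((2*I*√14549)/31218 + 131383/82743)) = -29830113554/(118767*(-284061 + ((2*I*√14549)*(1/31218) + 131383/82743))) = -29830113554/(118767*(-284061 + (I*√14549/15609 + 131383/82743))) = -29830113554/(118767*(-284061 + (131383/82743 + I*√14549/15609))) = -29830113554/(118767*(-23503927940/82743 + I*√14549/15609))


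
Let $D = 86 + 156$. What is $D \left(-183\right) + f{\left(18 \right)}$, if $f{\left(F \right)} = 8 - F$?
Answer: $-44296$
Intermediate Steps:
$D = 242$
$D \left(-183\right) + f{\left(18 \right)} = 242 \left(-183\right) + \left(8 - 18\right) = -44286 + \left(8 - 18\right) = -44286 - 10 = -44296$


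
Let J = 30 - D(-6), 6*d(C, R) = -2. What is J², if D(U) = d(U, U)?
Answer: 8281/9 ≈ 920.11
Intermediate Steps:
d(C, R) = -⅓ (d(C, R) = (⅙)*(-2) = -⅓)
D(U) = -⅓
J = 91/3 (J = 30 - 1*(-⅓) = 30 + ⅓ = 91/3 ≈ 30.333)
J² = (91/3)² = 8281/9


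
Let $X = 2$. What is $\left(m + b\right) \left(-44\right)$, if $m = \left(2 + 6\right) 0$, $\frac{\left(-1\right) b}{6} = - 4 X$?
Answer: $-2112$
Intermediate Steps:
$b = 48$ ($b = - 6 \left(\left(-4\right) 2\right) = \left(-6\right) \left(-8\right) = 48$)
$m = 0$ ($m = 8 \cdot 0 = 0$)
$\left(m + b\right) \left(-44\right) = \left(0 + 48\right) \left(-44\right) = 48 \left(-44\right) = -2112$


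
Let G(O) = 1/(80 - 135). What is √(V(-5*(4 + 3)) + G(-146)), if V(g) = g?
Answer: 3*I*√11770/55 ≈ 5.9176*I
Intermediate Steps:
G(O) = -1/55 (G(O) = 1/(-55) = -1/55)
√(V(-5*(4 + 3)) + G(-146)) = √(-5*(4 + 3) - 1/55) = √(-5*7 - 1/55) = √(-35 - 1/55) = √(-1926/55) = 3*I*√11770/55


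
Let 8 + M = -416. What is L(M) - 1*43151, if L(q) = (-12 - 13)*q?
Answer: -32551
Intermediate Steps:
M = -424 (M = -8 - 416 = -424)
L(q) = -25*q
L(M) - 1*43151 = -25*(-424) - 1*43151 = 10600 - 43151 = -32551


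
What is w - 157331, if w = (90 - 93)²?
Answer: -157322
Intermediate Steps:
w = 9 (w = (-3)² = 9)
w - 157331 = 9 - 157331 = -157322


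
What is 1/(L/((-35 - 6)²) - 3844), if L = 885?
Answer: -1681/6460879 ≈ -0.00026018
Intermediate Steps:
1/(L/((-35 - 6)²) - 3844) = 1/(885/((-35 - 6)²) - 3844) = 1/(885/((-41)²) - 3844) = 1/(885/1681 - 3844) = 1/(-6460879/1681) = -1681/6460879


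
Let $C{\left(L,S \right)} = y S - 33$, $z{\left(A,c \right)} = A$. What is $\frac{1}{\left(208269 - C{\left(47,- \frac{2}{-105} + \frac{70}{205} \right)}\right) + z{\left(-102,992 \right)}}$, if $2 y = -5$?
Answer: $\frac{861}{179260976} \approx 4.8031 \cdot 10^{-6}$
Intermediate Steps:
$y = - \frac{5}{2}$ ($y = \frac{1}{2} \left(-5\right) = - \frac{5}{2} \approx -2.5$)
$C{\left(L,S \right)} = -33 - \frac{5 S}{2}$ ($C{\left(L,S \right)} = - \frac{5 S}{2} - 33 = -33 - \frac{5 S}{2}$)
$\frac{1}{\left(208269 - C{\left(47,- \frac{2}{-105} + \frac{70}{205} \right)}\right) + z{\left(-102,992 \right)}} = \frac{1}{\left(208269 - \left(-33 - \frac{5 \left(- \frac{2}{-105} + \frac{70}{205}\right)}{2}\right)\right) - 102} = \frac{1}{\left(208269 - \left(-33 - \frac{5 \left(\left(-2\right) \left(- \frac{1}{105}\right) + 70 \cdot \frac{1}{205}\right)}{2}\right)\right) - 102} = \frac{1}{\left(208269 - \left(-33 - \frac{5 \left(\frac{2}{105} + \frac{14}{41}\right)}{2}\right)\right) - 102} = \frac{1}{\left(208269 - \left(-33 - \frac{776}{861}\right)\right) - 102} = \frac{1}{\left(208269 - - \frac{29189}{861}\right) - 102} = \frac{1}{\left(208269 + \frac{29189}{861}\right) - 102} = \frac{1}{\frac{179348798}{861} - 102} = \frac{1}{\frac{179260976}{861}} = \frac{861}{179260976}$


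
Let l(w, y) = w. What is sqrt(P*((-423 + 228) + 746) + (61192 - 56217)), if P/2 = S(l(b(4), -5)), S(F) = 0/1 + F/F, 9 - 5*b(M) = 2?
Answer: sqrt(6077) ≈ 77.955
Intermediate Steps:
b(M) = 7/5 (b(M) = 9/5 - 1/5*2 = 9/5 - 2/5 = 7/5)
S(F) = 1 (S(F) = 0*1 + 1 = 0 + 1 = 1)
P = 2 (P = 2*1 = 2)
sqrt(P*((-423 + 228) + 746) + (61192 - 56217)) = sqrt(2*((-423 + 228) + 746) + (61192 - 56217)) = sqrt(2*(-195 + 746) + 4975) = sqrt(2*551 + 4975) = sqrt(1102 + 4975) = sqrt(6077)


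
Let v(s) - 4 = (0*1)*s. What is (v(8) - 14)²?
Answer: 100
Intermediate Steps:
v(s) = 4 (v(s) = 4 + (0*1)*s = 4 + 0*s = 4 + 0 = 4)
(v(8) - 14)² = (4 - 14)² = (-10)² = 100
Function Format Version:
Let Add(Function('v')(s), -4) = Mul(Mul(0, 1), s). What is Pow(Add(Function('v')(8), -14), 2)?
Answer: 100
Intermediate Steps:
Function('v')(s) = 4 (Function('v')(s) = Add(4, Mul(Mul(0, 1), s)) = Add(4, Mul(0, s)) = Add(4, 0) = 4)
Pow(Add(Function('v')(8), -14), 2) = Pow(Add(4, -14), 2) = Pow(-10, 2) = 100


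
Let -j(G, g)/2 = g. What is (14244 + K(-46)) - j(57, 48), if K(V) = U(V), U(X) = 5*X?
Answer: 14110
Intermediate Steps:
j(G, g) = -2*g
K(V) = 5*V
(14244 + K(-46)) - j(57, 48) = (14244 + 5*(-46)) - (-2)*48 = (14244 - 230) - 1*(-96) = 14014 + 96 = 14110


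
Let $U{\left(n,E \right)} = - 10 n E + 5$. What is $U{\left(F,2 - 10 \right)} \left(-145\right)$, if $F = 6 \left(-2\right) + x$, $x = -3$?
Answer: $173275$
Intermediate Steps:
$F = -15$ ($F = 6 \left(-2\right) - 3 = -12 - 3 = -15$)
$U{\left(n,E \right)} = 5 - 10 E n$ ($U{\left(n,E \right)} = - 10 E n + 5 = 5 - 10 E n$)
$U{\left(F,2 - 10 \right)} \left(-145\right) = \left(5 - 10 \left(2 - 10\right) \left(-15\right)\right) \left(-145\right) = \left(5 - \left(-80\right) \left(-15\right)\right) \left(-145\right) = \left(5 - 1200\right) \left(-145\right) = \left(-1195\right) \left(-145\right) = 173275$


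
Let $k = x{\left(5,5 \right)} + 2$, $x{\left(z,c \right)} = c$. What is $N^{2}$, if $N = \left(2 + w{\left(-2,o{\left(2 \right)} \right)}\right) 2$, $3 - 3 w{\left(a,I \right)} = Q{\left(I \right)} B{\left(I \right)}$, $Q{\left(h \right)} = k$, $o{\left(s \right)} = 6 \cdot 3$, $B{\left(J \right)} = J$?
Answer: $6084$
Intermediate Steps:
$o{\left(s \right)} = 18$
$k = 7$ ($k = 5 + 2 = 7$)
$Q{\left(h \right)} = 7$
$w{\left(a,I \right)} = 1 - \frac{7 I}{3}$
$N = -78$ ($N = \left(2 + \left(1 - 42\right)\right) 2 = \left(2 - 41\right) 2 = \left(-39\right) 2 = -78$)
$N^{2} = \left(-78\right)^{2} = 6084$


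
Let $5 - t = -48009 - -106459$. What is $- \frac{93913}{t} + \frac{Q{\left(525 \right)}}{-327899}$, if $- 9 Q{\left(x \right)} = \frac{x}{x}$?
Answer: $\frac{277145867528}{172476513495} \approx 1.6069$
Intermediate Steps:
$Q{\left(x \right)} = - \frac{1}{9}$ ($Q{\left(x \right)} = - \frac{x \frac{1}{x}}{9} = \left(- \frac{1}{9}\right) 1 = - \frac{1}{9}$)
$t = -58445$ ($t = 5 - \left(-48009 - -106459\right) = 5 - \left(-48009 + 106459\right) = 5 - 58450 = -58445$)
$- \frac{93913}{t} + \frac{Q{\left(525 \right)}}{-327899} = - \frac{93913}{-58445} - \frac{1}{9 \left(-327899\right)} = \left(-93913\right) \left(- \frac{1}{58445}\right) - - \frac{1}{2951091} = \frac{93913}{58445} + \frac{1}{2951091} = \frac{277145867528}{172476513495}$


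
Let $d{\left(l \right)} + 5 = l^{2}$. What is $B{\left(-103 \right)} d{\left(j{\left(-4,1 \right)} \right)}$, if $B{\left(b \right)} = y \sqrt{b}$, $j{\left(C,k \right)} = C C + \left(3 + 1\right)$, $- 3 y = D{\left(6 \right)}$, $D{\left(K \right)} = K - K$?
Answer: $0$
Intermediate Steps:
$D{\left(K \right)} = 0$
$y = 0$ ($y = \left(- \frac{1}{3}\right) 0 = 0$)
$j{\left(C,k \right)} = 4 + C^{2}$ ($j{\left(C,k \right)} = C^{2} + 4 = 4 + C^{2}$)
$B{\left(b \right)} = 0$ ($B{\left(b \right)} = 0 \sqrt{b} = 0$)
$d{\left(l \right)} = -5 + l^{2}$
$B{\left(-103 \right)} d{\left(j{\left(-4,1 \right)} \right)} = 0 \left(-5 + \left(4 + \left(-4\right)^{2}\right)^{2}\right) = 0 \left(-5 + \left(4 + 16\right)^{2}\right) = 0 \left(-5 + 20^{2}\right) = 0 \left(-5 + 400\right) = 0 \cdot 395 = 0$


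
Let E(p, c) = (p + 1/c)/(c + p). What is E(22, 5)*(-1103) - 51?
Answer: -43106/45 ≈ -957.91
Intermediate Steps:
E(p, c) = (p + 1/c)/(c + p)
E(22, 5)*(-1103) - 51 = ((1 + 5*22)/(5*(5 + 22)))*(-1103) - 51 = ((1/5)*(1 + 110)/27)*(-1103) - 51 = ((1/5)*(1/27)*111)*(-1103) - 51 = (37/45)*(-1103) - 51 = -40811/45 - 51 = -43106/45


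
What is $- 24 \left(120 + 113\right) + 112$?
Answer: $-5480$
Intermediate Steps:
$- 24 \left(120 + 113\right) + 112 = \left(-24\right) 233 + 112 = -5592 + 112 = -5480$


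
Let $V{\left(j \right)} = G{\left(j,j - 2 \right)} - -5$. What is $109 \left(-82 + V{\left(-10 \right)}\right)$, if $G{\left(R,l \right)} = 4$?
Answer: $-7957$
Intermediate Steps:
$V{\left(j \right)} = 9$ ($V{\left(j \right)} = 4 - -5 = 4 + 5 = 9$)
$109 \left(-82 + V{\left(-10 \right)}\right) = 109 \left(-82 + 9\right) = 109 \left(-73\right) = -7957$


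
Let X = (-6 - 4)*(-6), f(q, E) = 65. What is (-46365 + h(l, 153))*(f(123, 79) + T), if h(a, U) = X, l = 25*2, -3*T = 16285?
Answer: 248349150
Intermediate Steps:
T = -16285/3 (T = -⅓*16285 = -16285/3 ≈ -5428.3)
X = 60 (X = -10*(-6) = 60)
l = 50
h(a, U) = 60
(-46365 + h(l, 153))*(f(123, 79) + T) = (-46365 + 60)*(65 - 16285/3) = -46305*(-16090/3) = 248349150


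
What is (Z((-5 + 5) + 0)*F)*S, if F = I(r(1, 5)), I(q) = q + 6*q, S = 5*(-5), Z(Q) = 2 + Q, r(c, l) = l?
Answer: -1750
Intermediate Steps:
S = -25
I(q) = 7*q
F = 35 (F = 7*5 = 35)
(Z((-5 + 5) + 0)*F)*S = ((2 + ((-5 + 5) + 0))*35)*(-25) = ((2 + (0 + 0))*35)*(-25) = ((2 + 0)*35)*(-25) = (2*35)*(-25) = 70*(-25) = -1750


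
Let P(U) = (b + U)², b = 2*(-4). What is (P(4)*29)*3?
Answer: 1392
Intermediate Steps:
b = -8
P(U) = (-8 + U)²
(P(4)*29)*3 = ((-8 + 4)²*29)*3 = ((-4)²*29)*3 = (16*29)*3 = 464*3 = 1392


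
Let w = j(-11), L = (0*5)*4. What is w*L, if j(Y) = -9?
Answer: 0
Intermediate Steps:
L = 0 (L = 0*4 = 0)
w = -9
w*L = -9*0 = 0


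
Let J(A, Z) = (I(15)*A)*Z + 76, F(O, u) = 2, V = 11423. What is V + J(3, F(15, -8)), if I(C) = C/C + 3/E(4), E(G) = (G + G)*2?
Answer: 92049/8 ≈ 11506.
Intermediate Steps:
E(G) = 4*G (E(G) = (2*G)*2 = 4*G)
I(C) = 19/16 (I(C) = C/C + 3/((4*4)) = 1 + 3/16 = 19/16)
J(A, Z) = 76 + 19*A*Z/16 (J(A, Z) = (19*A/16)*Z + 76 = 19*A*Z/16 + 76 = 76 + 19*A*Z/16)
V + J(3, F(15, -8)) = 11423 + (76 + (19/16)*3*2) = 11423 + (76 + 57/8) = 11423 + 665/8 = 92049/8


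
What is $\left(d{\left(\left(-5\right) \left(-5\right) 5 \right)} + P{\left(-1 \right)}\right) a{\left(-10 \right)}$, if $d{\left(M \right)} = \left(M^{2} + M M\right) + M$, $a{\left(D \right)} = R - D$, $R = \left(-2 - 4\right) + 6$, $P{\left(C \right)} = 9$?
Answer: $313840$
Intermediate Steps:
$R = 0$ ($R = -6 + 6 = 0$)
$a{\left(D \right)} = - D$ ($a{\left(D \right)} = 0 - D = - D$)
$d{\left(M \right)} = M + 2 M^{2}$ ($d{\left(M \right)} = \left(M^{2} + M^{2}\right) + M = 2 M^{2} + M = M + 2 M^{2}$)
$\left(d{\left(\left(-5\right) \left(-5\right) 5 \right)} + P{\left(-1 \right)}\right) a{\left(-10 \right)} = \left(\left(-5\right) \left(-5\right) 5 \left(1 + 2 \left(-5\right) \left(-5\right) 5\right) + 9\right) \left(\left(-1\right) \left(-10\right)\right) = \left(25 \cdot 5 \left(1 + 2 \cdot 25 \cdot 5\right) + 9\right) 10 = \left(125 \left(1 + 2 \cdot 125\right) + 9\right) 10 = \left(125 \left(1 + 250\right) + 9\right) 10 = \left(125 \cdot 251 + 9\right) 10 = \left(31375 + 9\right) 10 = 31384 \cdot 10 = 313840$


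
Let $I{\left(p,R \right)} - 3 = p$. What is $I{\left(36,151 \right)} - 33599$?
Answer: $-33560$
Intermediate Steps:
$I{\left(p,R \right)} = 3 + p$
$I{\left(36,151 \right)} - 33599 = \left(3 + 36\right) - 33599 = 39 - 33599 = -33560$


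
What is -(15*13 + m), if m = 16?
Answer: -211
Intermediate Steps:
-(15*13 + m) = -(15*13 + 16) = -(195 + 16) = -1*211 = -211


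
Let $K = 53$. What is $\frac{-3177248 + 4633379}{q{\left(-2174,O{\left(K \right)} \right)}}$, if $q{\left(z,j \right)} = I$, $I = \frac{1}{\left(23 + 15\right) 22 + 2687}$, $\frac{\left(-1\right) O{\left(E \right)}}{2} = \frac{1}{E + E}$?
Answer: $5129949513$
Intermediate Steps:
$O{\left(E \right)} = - \frac{1}{E}$ ($O{\left(E \right)} = - \frac{2}{E + E} = - \frac{2}{2 E} = - 2 \frac{1}{2 E} = - \frac{1}{E}$)
$I = \frac{1}{3523}$ ($I = \frac{1}{38 \cdot 22 + 2687} = \frac{1}{836 + 2687} = \frac{1}{3523} \approx 0.00028385$)
$q{\left(z,j \right)} = \frac{1}{3523}$
$\frac{-3177248 + 4633379}{q{\left(-2174,O{\left(K \right)} \right)}} = \left(-3177248 + 4633379\right) \frac{1}{\frac{1}{3523}} = 1456131 \cdot 3523 = 5129949513$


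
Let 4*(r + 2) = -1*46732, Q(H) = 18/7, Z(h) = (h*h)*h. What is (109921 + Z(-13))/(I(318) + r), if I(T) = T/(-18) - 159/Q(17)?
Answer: -71816/7843 ≈ -9.1567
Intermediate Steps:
Z(h) = h³ (Z(h) = h²*h = h³)
Q(H) = 18/7 (Q(H) = 18*(⅐) = 18/7)
r = -11685 (r = -2 + (-1*46732)/4 = -2 + (¼)*(-46732) = -2 - 11683 = -11685)
I(T) = -371/6 - T/18 (I(T) = T/(-18) - 159/18/7 = T*(-1/18) - 159*7/18 = -T/18 - 371/6 = -371/6 - T/18)
(109921 + Z(-13))/(I(318) + r) = (109921 + (-13)³)/((-371/6 - 1/18*318) - 11685) = (109921 - 2197)/((-371/6 - 53/3) - 11685) = 107724/(-159/2 - 11685) = 107724/(-23529/2) = 107724*(-2/23529) = -71816/7843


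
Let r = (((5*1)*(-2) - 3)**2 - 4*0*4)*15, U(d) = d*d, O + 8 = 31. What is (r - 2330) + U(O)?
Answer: 734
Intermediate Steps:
O = 23 (O = -8 + 31 = 23)
U(d) = d**2
r = 2535 (r = ((5*(-2) - 3)**2 + 0*4)*15 = ((-10 - 3)**2 + 0)*15 = ((-13)**2 + 0)*15 = (169 + 0)*15 = 169*15 = 2535)
(r - 2330) + U(O) = (2535 - 2330) + 23**2 = 205 + 529 = 734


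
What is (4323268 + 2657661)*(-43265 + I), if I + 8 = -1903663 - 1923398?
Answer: -27018526860286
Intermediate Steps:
I = -3827069 (I = -8 + (-1903663 - 1923398) = -8 - 3827061 = -3827069)
(4323268 + 2657661)*(-43265 + I) = (4323268 + 2657661)*(-43265 - 3827069) = 6980929*(-3870334) = -27018526860286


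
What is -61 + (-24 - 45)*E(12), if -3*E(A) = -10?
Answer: -291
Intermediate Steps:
E(A) = 10/3 (E(A) = -⅓*(-10) = 10/3)
-61 + (-24 - 45)*E(12) = -61 + (-24 - 45)*(10/3) = -61 - 69*10/3 = -61 - 230 = -291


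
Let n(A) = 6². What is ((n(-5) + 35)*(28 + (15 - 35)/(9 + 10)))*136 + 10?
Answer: 4944062/19 ≈ 2.6021e+5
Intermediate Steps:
n(A) = 36
((n(-5) + 35)*(28 + (15 - 35)/(9 + 10)))*136 + 10 = ((36 + 35)*(28 + (15 - 35)/(9 + 10)))*136 + 10 = (71*(28 - 20/19))*136 + 10 = (71*(512/19))*136 + 10 = (36352/19)*136 + 10 = 4943872/19 + 10 = 4944062/19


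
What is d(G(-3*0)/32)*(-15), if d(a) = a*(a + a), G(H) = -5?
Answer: -375/512 ≈ -0.73242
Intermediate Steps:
d(a) = 2*a² (d(a) = a*(2*a) = 2*a²)
d(G(-3*0)/32)*(-15) = (2*(-5/32)²)*(-15) = (2*(25/1024))*(-15) = (25/512)*(-15) = -375/512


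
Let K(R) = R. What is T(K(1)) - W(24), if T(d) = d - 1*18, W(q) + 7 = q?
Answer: -34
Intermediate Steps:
W(q) = -7 + q
T(d) = -18 + d (T(d) = d - 18 = -18 + d)
T(K(1)) - W(24) = (-18 + 1) - (-7 + 24) = -17 - 1*17 = -17 - 17 = -34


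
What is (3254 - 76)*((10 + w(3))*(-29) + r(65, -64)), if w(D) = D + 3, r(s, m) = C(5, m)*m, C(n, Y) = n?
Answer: -2491552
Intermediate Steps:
r(s, m) = 5*m
w(D) = 3 + D
(3254 - 76)*((10 + w(3))*(-29) + r(65, -64)) = (3254 - 76)*((10 + (3 + 3))*(-29) + 5*(-64)) = 3178*((10 + 6)*(-29) - 320) = 3178*(16*(-29) - 320) = 3178*(-464 - 320) = 3178*(-784) = -2491552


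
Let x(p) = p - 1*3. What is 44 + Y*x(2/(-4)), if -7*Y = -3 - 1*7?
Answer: 39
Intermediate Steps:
x(p) = -3 + p (x(p) = p - 3 = -3 + p)
Y = 10/7 (Y = -(-3 - 1*7)/7 = -(-3 - 7)/7 = -1/7*(-10) = 10/7 ≈ 1.4286)
44 + Y*x(2/(-4)) = 44 + 10*(-3 + 2/(-4))/7 = 44 + 10*(-3 + 2*(-1/4))/7 = 44 + 10*(-3 - 1/2)/7 = 44 + (10/7)*(-7/2) = 44 - 5 = 39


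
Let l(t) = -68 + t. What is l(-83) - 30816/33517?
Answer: -5091883/33517 ≈ -151.92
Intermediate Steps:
l(-83) - 30816/33517 = (-68 - 83) - 30816/33517 = -151 - 30816/33517 = -5091883/33517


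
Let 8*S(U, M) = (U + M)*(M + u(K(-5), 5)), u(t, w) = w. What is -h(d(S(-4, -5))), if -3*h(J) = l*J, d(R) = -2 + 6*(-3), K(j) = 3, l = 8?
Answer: -160/3 ≈ -53.333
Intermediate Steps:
S(U, M) = (5 + M)*(M + U)/8 (S(U, M) = ((U + M)*(M + 5))/8 = ((M + U)*(5 + M))/8 = ((5 + M)*(M + U))/8 = (5 + M)*(M + U)/8)
d(R) = -20 (d(R) = -2 - 18 = -20)
h(J) = -8*J/3
-h(d(S(-4, -5))) = -(-8)*(-20)/3 = -1*160/3 = -160/3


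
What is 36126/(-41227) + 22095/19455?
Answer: 13871949/53471419 ≈ 0.25943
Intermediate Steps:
36126/(-41227) + 22095/19455 = 36126*(-1/41227) + 22095*(1/19455) = -36126/41227 + 1473/1297 = 13871949/53471419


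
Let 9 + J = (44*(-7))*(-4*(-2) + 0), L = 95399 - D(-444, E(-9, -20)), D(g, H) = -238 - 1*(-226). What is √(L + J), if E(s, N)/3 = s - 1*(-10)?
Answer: √92938 ≈ 304.86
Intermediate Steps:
E(s, N) = 30 + 3*s (E(s, N) = 3*(s - 1*(-10)) = 3*(s + 10) = 3*(10 + s) = 30 + 3*s)
D(g, H) = -12 (D(g, H) = -238 + 226 = -12)
L = 95411 (L = 95399 - 1*(-12) = 95399 + 12 = 95411)
J = -2473 (J = -9 + (44*(-7))*(-4*(-2) + 0) = -9 - 308*(8 + 0) = -9 - 308*8 = -9 - 2464 = -2473)
√(L + J) = √(95411 - 2473) = √92938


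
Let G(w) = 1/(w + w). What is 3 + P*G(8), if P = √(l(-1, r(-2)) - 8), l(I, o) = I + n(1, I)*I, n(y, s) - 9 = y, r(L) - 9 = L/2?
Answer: 3 + I*√19/16 ≈ 3.0 + 0.27243*I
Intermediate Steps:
r(L) = 9 + L/2
n(y, s) = 9 + y
G(w) = 1/(2*w)
l(I, o) = 11*I (l(I, o) = I + (9 + 1)*I = I + 10*I = 11*I)
P = I*√19 (P = √(11*(-1) - 8) = √(-11 - 8) = √(-19) = I*√19 ≈ 4.3589*I)
3 + P*G(8) = 3 + (I*√19)*((½)/8) = 3 + (I*√19)*((½)*(⅛)) = 3 + (I*√19)*(1/16) = 3 + I*√19/16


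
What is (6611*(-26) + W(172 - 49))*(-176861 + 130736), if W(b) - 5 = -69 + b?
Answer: 7925520375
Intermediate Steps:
W(b) = -64 + b (W(b) = 5 + (-69 + b) = -64 + b)
(6611*(-26) + W(172 - 49))*(-176861 + 130736) = (6611*(-26) + (-64 + (172 - 49)))*(-176861 + 130736) = (-171886 + (-64 + 123))*(-46125) = (-171886 + 59)*(-46125) = -171827*(-46125) = 7925520375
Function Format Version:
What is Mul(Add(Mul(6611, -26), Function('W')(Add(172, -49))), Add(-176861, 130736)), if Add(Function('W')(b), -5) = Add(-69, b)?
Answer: 7925520375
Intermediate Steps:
Function('W')(b) = Add(-64, b) (Function('W')(b) = Add(5, Add(-69, b)) = Add(-64, b))
Mul(Add(Mul(6611, -26), Function('W')(Add(172, -49))), Add(-176861, 130736)) = Mul(Add(Mul(6611, -26), Add(-64, Add(172, -49))), Add(-176861, 130736)) = Mul(Add(-171886, Add(-64, 123)), -46125) = Mul(Add(-171886, 59), -46125) = Mul(-171827, -46125) = 7925520375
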